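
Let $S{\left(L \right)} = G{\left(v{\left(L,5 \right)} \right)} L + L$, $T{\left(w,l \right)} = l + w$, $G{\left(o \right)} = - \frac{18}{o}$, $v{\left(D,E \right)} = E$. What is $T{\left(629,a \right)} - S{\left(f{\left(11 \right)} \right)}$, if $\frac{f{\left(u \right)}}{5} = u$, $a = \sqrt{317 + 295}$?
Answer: $772 + 6 \sqrt{17} \approx 796.74$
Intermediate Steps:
$a = 6 \sqrt{17}$ ($a = \sqrt{612} = 6 \sqrt{17} \approx 24.739$)
$f{\left(u \right)} = 5 u$
$S{\left(L \right)} = - \frac{13 L}{5}$ ($S{\left(L \right)} = - \frac{18}{5} L + L = \left(-18\right) \frac{1}{5} L + L = - \frac{18 L}{5} + L = - \frac{13 L}{5}$)
$T{\left(629,a \right)} - S{\left(f{\left(11 \right)} \right)} = \left(6 \sqrt{17} + 629\right) - - \frac{13 \cdot 5 \cdot 11}{5} = \left(629 + 6 \sqrt{17}\right) - \left(- \frac{13}{5}\right) 55 = \left(629 + 6 \sqrt{17}\right) - -143 = \left(629 + 6 \sqrt{17}\right) + 143 = 772 + 6 \sqrt{17}$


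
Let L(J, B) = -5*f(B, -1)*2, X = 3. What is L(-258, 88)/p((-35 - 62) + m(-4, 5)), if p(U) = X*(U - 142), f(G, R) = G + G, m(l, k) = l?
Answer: 1760/729 ≈ 2.4143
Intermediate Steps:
f(G, R) = 2*G
L(J, B) = -20*B (L(J, B) = -10*B*2 = -20*B)
p(U) = -426 + 3*U (p(U) = 3*(U - 142) = 3*(-142 + U) = -426 + 3*U)
L(-258, 88)/p((-35 - 62) + m(-4, 5)) = (-20*88)/(-426 + 3*((-35 - 62) - 4)) = -1760/(-426 + 3*(-97 - 4)) = -1760/(-426 + 3*(-101)) = -1760/(-426 - 303) = -1760/(-729) = -1760*(-1/729) = 1760/729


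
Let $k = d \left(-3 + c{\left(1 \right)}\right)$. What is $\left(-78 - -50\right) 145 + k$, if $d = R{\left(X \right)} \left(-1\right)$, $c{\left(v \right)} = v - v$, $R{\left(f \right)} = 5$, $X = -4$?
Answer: $-4045$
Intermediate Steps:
$c{\left(v \right)} = 0$
$d = -5$ ($d = 5 \left(-1\right) = -5$)
$k = 15$ ($k = - 5 \left(-3 + 0\right) = \left(-5\right) \left(-3\right) = 15$)
$\left(-78 - -50\right) 145 + k = \left(-78 - -50\right) 145 + 15 = \left(-78 + 50\right) 145 + 15 = \left(-28\right) 145 + 15 = -4060 + 15 = -4045$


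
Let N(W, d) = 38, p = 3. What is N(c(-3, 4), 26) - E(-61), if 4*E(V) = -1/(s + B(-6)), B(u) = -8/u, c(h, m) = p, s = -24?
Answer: 10333/272 ≈ 37.989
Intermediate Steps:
c(h, m) = 3
E(V) = 3/272 (E(V) = (-1/(-24 - 8/(-6)))/4 = (-1/(-24 - 8*(-1/6)))/4 = (-1/(-24 + 4/3))/4 = (-1/(-68/3))/4 = (-1*(-3/68))/4 = (1/4)*(3/68) = 3/272)
N(c(-3, 4), 26) - E(-61) = 38 - 1*3/272 = 38 - 3/272 = 10333/272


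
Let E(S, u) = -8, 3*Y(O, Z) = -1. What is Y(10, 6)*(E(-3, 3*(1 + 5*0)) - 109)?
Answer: 39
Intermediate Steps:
Y(O, Z) = -1/3 (Y(O, Z) = (1/3)*(-1) = -1/3)
Y(10, 6)*(E(-3, 3*(1 + 5*0)) - 109) = -(-8 - 109)/3 = -1/3*(-117) = 39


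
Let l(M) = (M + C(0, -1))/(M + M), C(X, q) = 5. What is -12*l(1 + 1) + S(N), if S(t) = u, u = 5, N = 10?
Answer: -16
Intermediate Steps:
S(t) = 5
l(M) = (5 + M)/(2*M) (l(M) = (M + 5)/(M + M) = (5 + M)/((2*M)) = (5 + M)*(1/(2*M)) = (5 + M)/(2*M))
-12*l(1 + 1) + S(N) = -6*(5 + (1 + 1))/(1 + 1) + 5 = -6*(5 + 2)/2 + 5 = -6*7/2 + 5 = -12*7/4 + 5 = -21 + 5 = -16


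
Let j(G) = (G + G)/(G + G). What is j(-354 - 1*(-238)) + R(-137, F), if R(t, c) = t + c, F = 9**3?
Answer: 593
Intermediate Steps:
F = 729
j(G) = 1 (j(G) = (2*G)/((2*G)) = (2*G)*(1/(2*G)) = 1)
R(t, c) = c + t
j(-354 - 1*(-238)) + R(-137, F) = 1 + (729 - 137) = 1 + 592 = 593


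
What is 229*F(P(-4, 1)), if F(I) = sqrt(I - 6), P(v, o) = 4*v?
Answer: 229*I*sqrt(22) ≈ 1074.1*I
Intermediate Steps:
F(I) = sqrt(-6 + I)
229*F(P(-4, 1)) = 229*sqrt(-6 + 4*(-4)) = 229*sqrt(-6 - 16) = 229*sqrt(-22) = 229*(I*sqrt(22)) = 229*I*sqrt(22)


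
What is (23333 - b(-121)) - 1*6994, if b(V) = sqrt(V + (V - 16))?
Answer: 16339 - I*sqrt(258) ≈ 16339.0 - 16.062*I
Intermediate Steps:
b(V) = sqrt(-16 + 2*V) (b(V) = sqrt(V + (-16 + V)) = sqrt(-16 + 2*V))
(23333 - b(-121)) - 1*6994 = (23333 - sqrt(-16 + 2*(-121))) - 1*6994 = (23333 - sqrt(-16 - 242)) - 6994 = (23333 - sqrt(-258)) - 6994 = (23333 - I*sqrt(258)) - 6994 = 16339 - I*sqrt(258)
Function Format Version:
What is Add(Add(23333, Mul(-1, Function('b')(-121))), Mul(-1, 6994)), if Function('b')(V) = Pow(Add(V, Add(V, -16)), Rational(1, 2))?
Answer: Add(16339, Mul(-1, I, Pow(258, Rational(1, 2)))) ≈ Add(16339., Mul(-16.062, I))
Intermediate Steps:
Function('b')(V) = Pow(Add(-16, Mul(2, V)), Rational(1, 2)) (Function('b')(V) = Pow(Add(V, Add(-16, V)), Rational(1, 2)) = Pow(Add(-16, Mul(2, V)), Rational(1, 2)))
Add(Add(23333, Mul(-1, Function('b')(-121))), Mul(-1, 6994)) = Add(Add(23333, Mul(-1, Pow(Add(-16, Mul(2, -121)), Rational(1, 2)))), Mul(-1, 6994)) = Add(Add(23333, Mul(-1, Pow(Add(-16, -242), Rational(1, 2)))), -6994) = Add(Add(23333, Mul(-1, Pow(-258, Rational(1, 2)))), -6994) = Add(Add(23333, Mul(-1, Mul(I, Pow(258, Rational(1, 2))))), -6994) = Add(Add(23333, Mul(-1, I, Pow(258, Rational(1, 2)))), -6994) = Add(16339, Mul(-1, I, Pow(258, Rational(1, 2))))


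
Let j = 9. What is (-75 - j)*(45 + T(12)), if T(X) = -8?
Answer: -3108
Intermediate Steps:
(-75 - j)*(45 + T(12)) = (-75 - 1*9)*(45 - 8) = (-75 - 9)*37 = -84*37 = -3108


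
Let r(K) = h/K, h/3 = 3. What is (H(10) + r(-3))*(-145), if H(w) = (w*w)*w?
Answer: -144565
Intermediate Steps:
h = 9 (h = 3*3 = 9)
r(K) = 9/K
H(w) = w³ (H(w) = w²*w = w³)
(H(10) + r(-3))*(-145) = (10³ + 9/(-3))*(-145) = (1000 + 9*(-⅓))*(-145) = (1000 - 3)*(-145) = 997*(-145) = -144565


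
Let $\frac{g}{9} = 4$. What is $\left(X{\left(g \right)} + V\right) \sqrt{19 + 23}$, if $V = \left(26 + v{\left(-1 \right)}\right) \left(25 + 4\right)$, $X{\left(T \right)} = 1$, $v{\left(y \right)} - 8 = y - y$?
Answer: $987 \sqrt{42} \approx 6396.5$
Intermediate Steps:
$g = 36$ ($g = 9 \cdot 4 = 36$)
$v{\left(y \right)} = 8$ ($v{\left(y \right)} = 8 + \left(y - y\right) = 8 + 0 = 8$)
$V = 986$ ($V = \left(26 + 8\right) \left(25 + 4\right) = 34 \cdot 29 = 986$)
$\left(X{\left(g \right)} + V\right) \sqrt{19 + 23} = \left(1 + 986\right) \sqrt{19 + 23} = 987 \sqrt{42}$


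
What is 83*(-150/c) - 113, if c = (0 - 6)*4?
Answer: 1623/4 ≈ 405.75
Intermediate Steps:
c = -24 (c = -6*4 = -24)
83*(-150/c) - 113 = 83*(-150/(-24)) - 113 = 83*(-150*(-1/24)) - 113 = 83*(25/4) - 113 = 2075/4 - 113 = 1623/4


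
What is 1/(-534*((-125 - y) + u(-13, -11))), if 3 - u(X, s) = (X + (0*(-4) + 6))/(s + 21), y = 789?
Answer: 5/2430501 ≈ 2.0572e-6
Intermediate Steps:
u(X, s) = 3 - (6 + X)/(21 + s) (u(X, s) = 3 - (X + (0*(-4) + 6))/(s + 21) = 3 - (X + (0 + 6))/(21 + s) = 3 - (X + 6)/(21 + s) = 3 - (6 + X)/(21 + s))
1/(-534*((-125 - y) + u(-13, -11))) = 1/(-534*((-125 - 1*789) + (57 - 1*(-13) + 3*(-11))/(21 - 11))) = 1/(-534*((-125 - 789) + (57 + 13 - 33)/10)) = 1/(-534*(-914 + (1/10)*37)) = 1/(-534*(-914 + 37/10)) = 1/(-534*(-9103/10)) = 1/(2430501/5) = 5/2430501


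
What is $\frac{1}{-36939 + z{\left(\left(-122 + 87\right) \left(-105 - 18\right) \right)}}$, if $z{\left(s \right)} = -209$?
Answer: $- \frac{1}{37148} \approx -2.6919 \cdot 10^{-5}$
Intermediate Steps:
$\frac{1}{-36939 + z{\left(\left(-122 + 87\right) \left(-105 - 18\right) \right)}} = \frac{1}{-36939 - 209} = \frac{1}{-37148} = - \frac{1}{37148}$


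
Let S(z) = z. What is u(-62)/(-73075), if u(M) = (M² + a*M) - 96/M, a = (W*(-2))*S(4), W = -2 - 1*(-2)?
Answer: -119212/2265325 ≈ -0.052625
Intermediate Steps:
W = 0 (W = -2 + 2 = 0)
a = 0 (a = (0*(-2))*4 = 0*4 = 0)
u(M) = M² - 96/M (u(M) = (M² + 0*M) - 96/M = (M² + 0) - 96/M = M² - 96/M)
u(-62)/(-73075) = ((-96 + (-62)³)/(-62))/(-73075) = -(-96 - 238328)/62*(-1/73075) = -1/62*(-238424)*(-1/73075) = (119212/31)*(-1/73075) = -119212/2265325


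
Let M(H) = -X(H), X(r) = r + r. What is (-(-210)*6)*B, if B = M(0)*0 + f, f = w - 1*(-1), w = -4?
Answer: -3780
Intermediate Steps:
X(r) = 2*r
f = -3 (f = -4 - 1*(-1) = -4 + 1 = -3)
M(H) = -2*H
B = -3 (B = -2*0*0 - 3 = 0*0 - 3 = 0 - 3 = -3)
(-(-210)*6)*B = -(-210)*6*(-3) = -42*(-30)*(-3) = 1260*(-3) = -3780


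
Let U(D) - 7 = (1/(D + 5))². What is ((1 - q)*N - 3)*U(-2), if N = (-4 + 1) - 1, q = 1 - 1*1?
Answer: -448/9 ≈ -49.778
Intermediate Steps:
U(D) = 7 + (5 + D)⁻² (U(D) = 7 + (1/(D + 5))² = 7 + (1/(5 + D))² = 7 + (5 + D)⁻²)
q = 0 (q = 1 - 1 = 0)
N = -4 (N = -3 - 1 = -4)
((1 - q)*N - 3)*U(-2) = ((1 - 1*0)*(-4) - 3)*(7 + (5 - 2)⁻²) = ((1 + 0)*(-4) - 3)*(7 + 3⁻²) = (1*(-4) - 3)*(7 + ⅑) = (-4 - 3)*(64/9) = -7*64/9 = -448/9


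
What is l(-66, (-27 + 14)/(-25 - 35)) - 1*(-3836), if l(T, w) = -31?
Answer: 3805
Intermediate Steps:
l(-66, (-27 + 14)/(-25 - 35)) - 1*(-3836) = -31 - 1*(-3836) = -31 + 3836 = 3805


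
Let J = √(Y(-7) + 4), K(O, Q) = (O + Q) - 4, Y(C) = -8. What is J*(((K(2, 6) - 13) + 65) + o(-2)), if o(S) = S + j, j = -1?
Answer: 106*I ≈ 106.0*I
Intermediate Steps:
K(O, Q) = -4 + O + Q
J = 2*I (J = √(-8 + 4) = √(-4) = 2*I ≈ 2.0*I)
o(S) = -1 + S (o(S) = S - 1 = -1 + S)
J*(((K(2, 6) - 13) + 65) + o(-2)) = (2*I)*((((-4 + 2 + 6) - 13) + 65) + (-1 - 2)) = (2*I)*(((4 - 13) + 65) - 3) = (2*I)*((-9 + 65) - 3) = (2*I)*(56 - 3) = (2*I)*53 = 106*I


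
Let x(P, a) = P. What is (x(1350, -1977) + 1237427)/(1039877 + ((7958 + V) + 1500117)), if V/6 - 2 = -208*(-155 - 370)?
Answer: 1238777/3203164 ≈ 0.38674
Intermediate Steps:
V = 655212 (V = 12 + 6*(-208*(-155 - 370)) = 12 + 6*(-208*(-525)) = 12 + 6*109200 = 12 + 655200 = 655212)
(x(1350, -1977) + 1237427)/(1039877 + ((7958 + V) + 1500117)) = (1350 + 1237427)/(1039877 + ((7958 + 655212) + 1500117)) = 1238777/(1039877 + (663170 + 1500117)) = 1238777/(1039877 + 2163287) = 1238777/3203164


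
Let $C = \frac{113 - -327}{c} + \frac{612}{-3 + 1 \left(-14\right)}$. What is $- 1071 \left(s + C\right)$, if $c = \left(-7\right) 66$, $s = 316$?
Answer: $-298860$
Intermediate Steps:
$c = -462$
$C = - \frac{776}{21}$ ($C = \frac{113 - -327}{-462} + \frac{612}{-3 + 1 \left(-14\right)} = \left(113 + 327\right) \left(- \frac{1}{462}\right) + \frac{612}{-3 - 14} = 440 \left(- \frac{1}{462}\right) + \frac{612}{-17} = - \frac{20}{21} + 612 \left(- \frac{1}{17}\right) = - \frac{20}{21} - 36 = - \frac{776}{21} \approx -36.952$)
$- 1071 \left(s + C\right) = - 1071 \left(316 - \frac{776}{21}\right) = \left(-1071\right) \frac{5860}{21} = -298860$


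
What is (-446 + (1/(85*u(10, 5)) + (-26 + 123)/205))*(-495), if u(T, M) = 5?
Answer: 768563136/3485 ≈ 2.2053e+5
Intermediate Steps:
(-446 + (1/(85*u(10, 5)) + (-26 + 123)/205))*(-495) = (-446 + (1/(85*5) + (-26 + 123)/205))*(-495) = (-446 + ((1/85)*(⅕) + 97*(1/205)))*(-495) = (-446 + (1/425 + 97/205))*(-495) = (-446 + 8286/17425)*(-495) = -7763264/17425*(-495) = 768563136/3485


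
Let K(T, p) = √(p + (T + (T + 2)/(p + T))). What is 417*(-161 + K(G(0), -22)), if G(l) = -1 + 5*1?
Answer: -67137 + 139*I*√165 ≈ -67137.0 + 1785.5*I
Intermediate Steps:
G(l) = 4 (G(l) = -1 + 5 = 4)
K(T, p) = √(T + p + (2 + T)/(T + p)) (K(T, p) = √(p + (T + (2 + T)/(T + p))) = √(T + p + (2 + T)/(T + p)))
417*(-161 + K(G(0), -22)) = 417*(-161 + √((2 + 4 + (4 - 22)²)/(4 - 22))) = 417*(-161 + √((2 + 4 + (-18)²)/(-18))) = 417*(-161 + √(-(2 + 4 + 324)/18)) = 417*(-161 + √(-1/18*330)) = 417*(-161 + √(-55/3)) = 417*(-161 + I*√165/3) = -67137 + 139*I*√165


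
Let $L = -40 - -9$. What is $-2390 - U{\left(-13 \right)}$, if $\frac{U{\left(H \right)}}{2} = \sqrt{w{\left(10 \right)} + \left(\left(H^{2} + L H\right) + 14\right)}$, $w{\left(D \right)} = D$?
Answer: $-2390 - 4 \sqrt{149} \approx -2438.8$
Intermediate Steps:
$L = -31$ ($L = -40 + 9 = -31$)
$U{\left(H \right)} = 2 \sqrt{24 + H^{2} - 31 H}$ ($U{\left(H \right)} = 2 \sqrt{10 + \left(\left(H^{2} - 31 H\right) + 14\right)} = 2 \sqrt{10 + \left(14 + H^{2} - 31 H\right)} = 2 \sqrt{24 + H^{2} - 31 H}$)
$-2390 - U{\left(-13 \right)} = -2390 - 2 \sqrt{24 + \left(-13\right)^{2} - -403} = -2390 - 2 \sqrt{24 + 169 + 403} = -2390 - 2 \sqrt{596} = -2390 - 2 \cdot 2 \sqrt{149} = -2390 - 4 \sqrt{149}$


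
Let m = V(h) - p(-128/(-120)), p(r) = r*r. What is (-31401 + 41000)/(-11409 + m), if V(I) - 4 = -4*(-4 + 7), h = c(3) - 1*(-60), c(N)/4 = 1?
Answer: -74475/88589 ≈ -0.84068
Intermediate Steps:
p(r) = r²
c(N) = 4 (c(N) = 4*1 = 4)
h = 64 (h = 4 - 1*(-60) = 4 + 60 = 64)
V(I) = -8 (V(I) = 4 - 4*(-4 + 7) = 4 - 4*3 = 4 - 12 = -8)
m = -2056/225 (m = -8 - (-128/(-120))² = -8 - (-128*(-1/120))² = -8 - (16/15)² = -8 - 1*256/225 = -8 - 256/225 = -2056/225 ≈ -9.1378)
(-31401 + 41000)/(-11409 + m) = (-31401 + 41000)/(-11409 - 2056/225) = 9599/(-2569081/225) = 9599*(-225/2569081) = -74475/88589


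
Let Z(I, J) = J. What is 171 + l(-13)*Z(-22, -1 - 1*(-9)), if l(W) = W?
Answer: 67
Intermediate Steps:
171 + l(-13)*Z(-22, -1 - 1*(-9)) = 171 - 13*(-1 - 1*(-9)) = 171 - 13*(-1 + 9) = 171 - 13*8 = 171 - 104 = 67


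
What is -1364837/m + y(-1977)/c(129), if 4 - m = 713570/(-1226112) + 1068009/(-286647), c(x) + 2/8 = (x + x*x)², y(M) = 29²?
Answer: -8175993016989935243156036/49767769175281033481 ≈ -1.6428e+5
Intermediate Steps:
y(M) = 841
c(x) = -¼ + (x + x²)² (c(x) = -¼ + (x + x*x)² = -¼ + (x + x²)²)
m = 486647776109/58576887744 (m = 4 - (713570/(-1226112) + 1068009/(-286647)) = 4 - (713570*(-1/1226112) + 1068009*(-1/286647)) = 4 - (-356785/613056 - 356003/95549) = 4 - 1*(-252340225133/58576887744) = 4 + 252340225133/58576887744 = 486647776109/58576887744 ≈ 8.3078)
-1364837/m + y(-1977)/c(129) = -1364837/486647776109/58576887744 + 841/(-¼ + 129²*(1 + 129)²) = -1364837*58576887744/486647776109 + 841/(-¼ + 16641*130²) = -79947903737857728/486647776109 + 841/(-¼ + 16641*16900) = -79947903737857728/486647776109 + 841/(-¼ + 281232900) = -79947903737857728/486647776109 + 841/(1124931599/4) = -79947903737857728/486647776109 + 841*(4/1124931599) = -79947903737857728/486647776109 + 3364/1124931599 = -8175993016989935243156036/49767769175281033481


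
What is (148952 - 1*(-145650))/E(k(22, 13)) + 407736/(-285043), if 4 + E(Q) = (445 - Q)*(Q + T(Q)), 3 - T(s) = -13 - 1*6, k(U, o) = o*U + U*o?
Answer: -57367328599/10752107003 ≈ -5.3354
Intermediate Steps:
k(U, o) = 2*U*o (k(U, o) = U*o + U*o = 2*U*o)
T(s) = 22 (T(s) = 3 - (-13 - 1*6) = 3 - (-13 - 6) = 3 - 1*(-19) = 3 + 19 = 22)
E(Q) = -4 + (22 + Q)*(445 - Q) (E(Q) = -4 + (445 - Q)*(Q + 22) = -4 + (445 - Q)*(22 + Q) = -4 + (22 + Q)*(445 - Q))
(148952 - 1*(-145650))/E(k(22, 13)) + 407736/(-285043) = (148952 - 1*(-145650))/(9786 - (2*22*13)² + 423*(2*22*13)) + 407736/(-285043) = (148952 + 145650)/(9786 - 1*572² + 423*572) + 407736*(-1/285043) = 294602/(9786 - 1*327184 + 241956) - 407736/285043 = 294602/(9786 - 327184 + 241956) - 407736/285043 = 294602/(-75442) - 407736/285043 = 294602*(-1/75442) - 407736/285043 = -147301/37721 - 407736/285043 = -57367328599/10752107003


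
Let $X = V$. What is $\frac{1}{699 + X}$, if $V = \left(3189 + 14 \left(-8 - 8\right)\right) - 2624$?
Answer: $\frac{1}{1040} \approx 0.00096154$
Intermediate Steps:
$V = 341$ ($V = \left(3189 + 14 \left(-8 - 8\right)\right) - 2624 = \left(3189 + 14 \left(-16\right)\right) - 2624 = \left(3189 - 224\right) - 2624 = 2965 - 2624 = 341$)
$X = 341$
$\frac{1}{699 + X} = \frac{1}{699 + 341} = \frac{1}{1040}$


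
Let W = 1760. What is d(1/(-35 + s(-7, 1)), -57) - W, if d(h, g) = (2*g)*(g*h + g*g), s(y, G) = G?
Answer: -6329731/17 ≈ -3.7234e+5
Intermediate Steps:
d(h, g) = 2*g*(g² + g*h) (d(h, g) = (2*g)*(g*h + g²) = (2*g)*(g² + g*h) = 2*g*(g² + g*h))
d(1/(-35 + s(-7, 1)), -57) - W = 2*(-57)²*(-57 + 1/(-35 + 1)) - 1*1760 = 2*3249*(-57 + 1/(-34)) - 1760 = 2*3249*(-57 - 1/34) - 1760 = 2*3249*(-1939/34) - 1760 = -6299811/17 - 1760 = -6329731/17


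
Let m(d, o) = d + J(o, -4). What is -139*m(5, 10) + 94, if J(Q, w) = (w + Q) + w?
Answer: -879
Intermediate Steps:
J(Q, w) = Q + 2*w (J(Q, w) = (Q + w) + w = Q + 2*w)
m(d, o) = -8 + d + o (m(d, o) = d + (o + 2*(-4)) = d + (o - 8) = d + (-8 + o) = -8 + d + o)
-139*m(5, 10) + 94 = -139*(-8 + 5 + 10) + 94 = -139*7 + 94 = -973 + 94 = -879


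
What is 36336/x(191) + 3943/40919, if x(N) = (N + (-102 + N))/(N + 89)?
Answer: 1486836727/40919 ≈ 36336.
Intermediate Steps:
x(N) = (-102 + 2*N)/(89 + N)
36336/x(191) + 3943/40919 = 36336/((2*(-51 + 191)/(89 + 191))) + 3943/40919 = 36336/((2*140/280)) + 3943*(1/40919) = 36336/((2*(1/280)*140)) + 3943/40919 = 36336/1 + 3943/40919 = 36336*1 + 3943/40919 = 36336 + 3943/40919 = 1486836727/40919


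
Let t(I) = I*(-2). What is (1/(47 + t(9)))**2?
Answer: 1/841 ≈ 0.0011891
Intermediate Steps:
t(I) = -2*I
(1/(47 + t(9)))**2 = (1/(47 - 2*9))**2 = (1/(47 - 18))**2 = (1/29)**2 = 1/841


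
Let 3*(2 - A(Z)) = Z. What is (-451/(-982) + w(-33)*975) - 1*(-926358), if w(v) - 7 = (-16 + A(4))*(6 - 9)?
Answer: 960428857/982 ≈ 9.7803e+5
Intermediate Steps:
A(Z) = 2 - Z/3
w(v) = 53 (w(v) = 7 + (-16 + (2 - ⅓*4))*(6 - 9) = 7 + (-16 + (2 - 4/3))*(-3) = 7 + (-16 + ⅔)*(-3) = 7 - 46/3*(-3) = 7 + 46 = 53)
(-451/(-982) + w(-33)*975) - 1*(-926358) = (-451/(-982) + 53*975) - 1*(-926358) = (-451*(-1/982) + 51675) + 926358 = (451/982 + 51675) + 926358 = 50745301/982 + 926358 = 960428857/982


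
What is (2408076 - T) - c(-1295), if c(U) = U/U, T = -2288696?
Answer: 4696771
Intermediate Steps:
c(U) = 1
(2408076 - T) - c(-1295) = (2408076 - 1*(-2288696)) - 1*1 = (2408076 + 2288696) - 1 = 4696772 - 1 = 4696771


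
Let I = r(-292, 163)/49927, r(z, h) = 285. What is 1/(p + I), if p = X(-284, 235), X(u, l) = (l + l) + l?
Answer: 49927/35198820 ≈ 0.0014184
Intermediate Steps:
X(u, l) = 3*l (X(u, l) = 2*l + l = 3*l)
I = 285/49927 ≈ 0.0057083
p = 705 (p = 3*235 = 705)
1/(p + I) = 1/(705 + 285/49927) = 1/(35198820/49927) = 49927/35198820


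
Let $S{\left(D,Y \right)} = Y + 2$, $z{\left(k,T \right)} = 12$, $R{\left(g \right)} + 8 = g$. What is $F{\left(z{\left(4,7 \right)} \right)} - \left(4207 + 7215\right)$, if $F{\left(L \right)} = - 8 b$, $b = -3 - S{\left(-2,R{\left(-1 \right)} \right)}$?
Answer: $-11454$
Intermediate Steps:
$R{\left(g \right)} = -8 + g$
$S{\left(D,Y \right)} = 2 + Y$
$b = 4$ ($b = -3 - \left(2 - 9\right) = -3 - -7 = -3 + 7 = 4$)
$F{\left(L \right)} = -32$ ($F{\left(L \right)} = \left(-8\right) 4 = -32$)
$F{\left(z{\left(4,7 \right)} \right)} - \left(4207 + 7215\right) = -32 - \left(4207 + 7215\right) = -32 - 11422 = -11454$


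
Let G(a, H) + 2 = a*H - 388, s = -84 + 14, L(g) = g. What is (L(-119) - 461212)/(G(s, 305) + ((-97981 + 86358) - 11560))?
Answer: 461331/44923 ≈ 10.269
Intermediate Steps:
s = -70
G(a, H) = -390 + H*a (G(a, H) = -2 + (a*H - 388) = -2 + (H*a - 388) = -2 + (-388 + H*a) = -390 + H*a)
(L(-119) - 461212)/(G(s, 305) + ((-97981 + 86358) - 11560)) = (-119 - 461212)/((-390 + 305*(-70)) + ((-97981 + 86358) - 11560)) = -461331/((-390 - 21350) + (-11623 - 11560)) = -461331/(-21740 - 23183) = -461331/(-44923) = -461331*(-1/44923) = 461331/44923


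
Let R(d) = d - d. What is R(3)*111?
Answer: 0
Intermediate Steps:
R(d) = 0
R(3)*111 = 0*111 = 0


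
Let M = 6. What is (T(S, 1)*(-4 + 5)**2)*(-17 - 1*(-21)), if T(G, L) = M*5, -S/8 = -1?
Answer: 120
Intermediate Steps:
S = 8 (S = -8*(-1) = 8)
T(G, L) = 30 (T(G, L) = 6*5 = 30)
(T(S, 1)*(-4 + 5)**2)*(-17 - 1*(-21)) = (30*(-4 + 5)**2)*(-17 - 1*(-21)) = (30*1**2)*(-17 + 21) = (30*1)*4 = 30*4 = 120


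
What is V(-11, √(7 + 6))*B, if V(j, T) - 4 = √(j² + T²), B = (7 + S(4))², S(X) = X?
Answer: 484 + 121*√134 ≈ 1884.7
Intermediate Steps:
B = 121 (B = (7 + 4)² = 11² = 121)
V(j, T) = 4 + √(T² + j²) (V(j, T) = 4 + √(j² + T²) = 4 + √(T² + j²))
V(-11, √(7 + 6))*B = (4 + √((√(7 + 6))² + (-11)²))*121 = (4 + √((√13)² + 121))*121 = (4 + √(13 + 121))*121 = (4 + √134)*121 = 484 + 121*√134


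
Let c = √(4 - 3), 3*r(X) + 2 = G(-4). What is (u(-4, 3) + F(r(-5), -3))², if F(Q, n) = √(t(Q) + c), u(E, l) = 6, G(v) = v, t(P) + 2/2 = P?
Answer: (6 + I*√2)² ≈ 34.0 + 16.971*I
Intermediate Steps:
t(P) = -1 + P
r(X) = -2 (r(X) = -⅔ + (⅓)*(-4) = -⅔ - 4/3 = -2)
c = 1 (c = √1 = 1)
F(Q, n) = √Q (F(Q, n) = √((-1 + Q) + 1) = √Q)
(u(-4, 3) + F(r(-5), -3))² = (6 + √(-2))² = (6 + I*√2)²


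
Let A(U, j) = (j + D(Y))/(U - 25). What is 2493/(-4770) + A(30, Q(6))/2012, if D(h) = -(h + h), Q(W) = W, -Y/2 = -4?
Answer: -69798/133295 ≈ -0.52364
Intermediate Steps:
Y = 8 (Y = -2*(-4) = 8)
D(h) = -2*h
A(U, j) = (-16 + j)/(-25 + U) (A(U, j) = (j - 2*8)/(U - 25) = (j - 16)/(-25 + U) = (-16 + j)/(-25 + U))
2493/(-4770) + A(30, Q(6))/2012 = 2493/(-4770) + ((-16 + 6)/(-25 + 30))/2012 = 2493*(-1/4770) + (-10/5)*(1/2012) = -277/530 + ((⅕)*(-10))*(1/2012) = -277/530 - 2*1/2012 = -277/530 - 1/1006 = -69798/133295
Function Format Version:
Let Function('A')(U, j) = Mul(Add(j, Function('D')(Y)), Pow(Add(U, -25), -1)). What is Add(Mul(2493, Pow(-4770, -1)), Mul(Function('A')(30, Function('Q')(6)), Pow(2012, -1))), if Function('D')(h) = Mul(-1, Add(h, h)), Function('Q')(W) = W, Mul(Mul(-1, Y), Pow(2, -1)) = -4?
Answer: Rational(-69798, 133295) ≈ -0.52364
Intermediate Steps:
Y = 8 (Y = Mul(-2, -4) = 8)
Function('D')(h) = Mul(-2, h) (Function('D')(h) = Mul(-1, Mul(2, h)) = Mul(-2, h))
Function('A')(U, j) = Mul(Pow(Add(-25, U), -1), Add(-16, j)) (Function('A')(U, j) = Mul(Add(j, Mul(-2, 8)), Pow(Add(U, -25), -1)) = Mul(Add(j, -16), Pow(Add(-25, U), -1)) = Mul(Add(-16, j), Pow(Add(-25, U), -1)) = Mul(Pow(Add(-25, U), -1), Add(-16, j)))
Add(Mul(2493, Pow(-4770, -1)), Mul(Function('A')(30, Function('Q')(6)), Pow(2012, -1))) = Add(Mul(2493, Pow(-4770, -1)), Mul(Mul(Pow(Add(-25, 30), -1), Add(-16, 6)), Pow(2012, -1))) = Add(Mul(2493, Rational(-1, 4770)), Mul(Mul(Pow(5, -1), -10), Rational(1, 2012))) = Add(Rational(-277, 530), Mul(Mul(Rational(1, 5), -10), Rational(1, 2012))) = Add(Rational(-277, 530), Mul(-2, Rational(1, 2012))) = Add(Rational(-277, 530), Rational(-1, 1006)) = Rational(-69798, 133295)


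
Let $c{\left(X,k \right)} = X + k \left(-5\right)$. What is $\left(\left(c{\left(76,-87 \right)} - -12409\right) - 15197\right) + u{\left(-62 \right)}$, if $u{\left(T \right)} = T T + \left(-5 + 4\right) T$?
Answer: $1629$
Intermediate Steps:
$c{\left(X,k \right)} = X - 5 k$
$u{\left(T \right)} = T^{2} - T$
$\left(\left(c{\left(76,-87 \right)} - -12409\right) - 15197\right) + u{\left(-62 \right)} = \left(\left(\left(76 - -435\right) - -12409\right) - 15197\right) - 62 \left(-1 - 62\right) = \left(\left(\left(76 + 435\right) + 12409\right) - 15197\right) - -3906 = \left(\left(511 + 12409\right) - 15197\right) + 3906 = \left(12920 - 15197\right) + 3906 = -2277 + 3906 = 1629$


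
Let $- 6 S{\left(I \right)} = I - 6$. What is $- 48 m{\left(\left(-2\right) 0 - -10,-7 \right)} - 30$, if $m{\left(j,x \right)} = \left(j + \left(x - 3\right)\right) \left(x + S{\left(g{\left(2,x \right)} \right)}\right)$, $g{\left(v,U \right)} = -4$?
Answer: $-30$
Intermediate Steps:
$S{\left(I \right)} = 1 - \frac{I}{6}$ ($S{\left(I \right)} = - \frac{I - 6}{6} = - \frac{-6 + I}{6} = 1 - \frac{I}{6}$)
$m{\left(j,x \right)} = \left(\frac{5}{3} + x\right) \left(-3 + j + x\right)$ ($m{\left(j,x \right)} = \left(j + \left(x - 3\right)\right) \left(x + \left(1 - - \frac{2}{3}\right)\right) = \left(j + \left(x - 3\right)\right) \left(x + \left(1 + \frac{2}{3}\right)\right) = \left(j + \left(-3 + x\right)\right) \left(x + \frac{5}{3}\right) = \left(-3 + j + x\right) \left(\frac{5}{3} + x\right) = \left(\frac{5}{3} + x\right) \left(-3 + j + x\right)$)
$- 48 m{\left(\left(-2\right) 0 - -10,-7 \right)} - 30 = - 48 \left(-5 + \left(-7\right)^{2} - - \frac{28}{3} + \frac{5 \left(\left(-2\right) 0 - -10\right)}{3} + \left(\left(-2\right) 0 - -10\right) \left(-7\right)\right) - 30 = - 48 \left(-5 + 49 + \frac{28}{3} + \frac{5 \left(0 + 10\right)}{3} + \left(0 + 10\right) \left(-7\right)\right) - 30 = - 48 \left(-5 + 49 + \frac{28}{3} + \frac{5}{3} \cdot 10 + 10 \left(-7\right)\right) - 30 = - 48 \left(-5 + 49 + \frac{28}{3} + \frac{50}{3} - 70\right) - 30 = \left(-48\right) 0 - 30 = 0 - 30 = -30$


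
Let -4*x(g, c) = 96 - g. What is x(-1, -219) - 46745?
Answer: -187077/4 ≈ -46769.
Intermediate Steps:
x(g, c) = -24 + g/4 (x(g, c) = -(96 - g)/4 = -24 + g/4)
x(-1, -219) - 46745 = (-24 + (¼)*(-1)) - 46745 = (-24 - ¼) - 46745 = -97/4 - 46745 = -187077/4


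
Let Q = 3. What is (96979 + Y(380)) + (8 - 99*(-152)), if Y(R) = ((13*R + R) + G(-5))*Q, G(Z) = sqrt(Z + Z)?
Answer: 127995 + 3*I*sqrt(10) ≈ 1.28e+5 + 9.4868*I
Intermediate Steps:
G(Z) = sqrt(2)*sqrt(Z) (G(Z) = sqrt(2*Z) = sqrt(2)*sqrt(Z))
Y(R) = 42*R + 3*I*sqrt(10) (Y(R) = ((13*R + R) + sqrt(2)*sqrt(-5))*3 = (14*R + sqrt(2)*(I*sqrt(5)))*3 = (14*R + I*sqrt(10))*3 = 42*R + 3*I*sqrt(10))
(96979 + Y(380)) + (8 - 99*(-152)) = (96979 + (42*380 + 3*I*sqrt(10))) + (8 - 99*(-152)) = (96979 + (15960 + 3*I*sqrt(10))) + (8 + 15048) = (112939 + 3*I*sqrt(10)) + 15056 = 127995 + 3*I*sqrt(10)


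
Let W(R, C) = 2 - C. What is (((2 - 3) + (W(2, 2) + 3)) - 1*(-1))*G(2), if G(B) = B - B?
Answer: 0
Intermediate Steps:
G(B) = 0
(((2 - 3) + (W(2, 2) + 3)) - 1*(-1))*G(2) = (((2 - 3) + ((2 - 1*2) + 3)) - 1*(-1))*0 = ((-1 + ((2 - 2) + 3)) + 1)*0 = ((-1 + (0 + 3)) + 1)*0 = ((-1 + 3) + 1)*0 = (2 + 1)*0 = 3*0 = 0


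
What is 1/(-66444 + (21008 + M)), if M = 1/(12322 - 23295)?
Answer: -10973/498569229 ≈ -2.2009e-5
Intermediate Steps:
M = -1/10973 (M = 1/(-10973) = -1/10973 ≈ -9.1133e-5)
1/(-66444 + (21008 + M)) = 1/(-66444 + (21008 - 1/10973)) = 1/(-66444 + 230520783/10973) = 1/(-498569229/10973) = -10973/498569229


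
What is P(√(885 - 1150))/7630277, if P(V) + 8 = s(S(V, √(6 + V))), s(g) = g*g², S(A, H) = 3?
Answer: 19/7630277 ≈ 2.4901e-6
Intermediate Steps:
s(g) = g³
P(V) = 19 (P(V) = -8 + 3³ = -8 + 27 = 19)
P(√(885 - 1150))/7630277 = 19/7630277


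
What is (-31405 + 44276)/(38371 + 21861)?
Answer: 12871/60232 ≈ 0.21369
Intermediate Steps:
(-31405 + 44276)/(38371 + 21861) = 12871/60232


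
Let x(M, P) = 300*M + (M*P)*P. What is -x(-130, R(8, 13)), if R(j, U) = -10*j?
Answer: 871000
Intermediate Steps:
x(M, P) = 300*M + M*P**2
-x(-130, R(8, 13)) = -(-130)*(300 + (-10*8)**2) = -(-130)*(300 + (-80)**2) = -(-130)*(300 + 6400) = -(-130)*6700 = -1*(-871000) = 871000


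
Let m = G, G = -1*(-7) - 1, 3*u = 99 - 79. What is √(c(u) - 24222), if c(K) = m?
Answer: 2*I*√6054 ≈ 155.61*I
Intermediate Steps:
u = 20/3 (u = (99 - 79)/3 = (⅓)*20 = 20/3 ≈ 6.6667)
G = 6 (G = 7 - 1 = 6)
m = 6
c(K) = 6
√(c(u) - 24222) = √(6 - 24222) = √(-24216) = 2*I*√6054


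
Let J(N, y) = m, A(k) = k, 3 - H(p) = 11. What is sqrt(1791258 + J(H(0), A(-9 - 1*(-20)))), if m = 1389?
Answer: 3*sqrt(199183) ≈ 1338.9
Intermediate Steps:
H(p) = -8 (H(p) = 3 - 1*11 = 3 - 11 = -8)
J(N, y) = 1389
sqrt(1791258 + J(H(0), A(-9 - 1*(-20)))) = sqrt(1791258 + 1389) = sqrt(1792647) = 3*sqrt(199183)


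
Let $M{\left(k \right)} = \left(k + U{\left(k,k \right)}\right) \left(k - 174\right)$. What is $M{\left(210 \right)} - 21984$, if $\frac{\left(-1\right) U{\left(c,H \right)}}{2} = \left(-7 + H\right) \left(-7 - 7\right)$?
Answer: $190200$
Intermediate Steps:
$U{\left(c,H \right)} = -196 + 28 H$ ($U{\left(c,H \right)} = - 2 \left(-7 + H\right) \left(-7 - 7\right) = - 2 \left(-7 + H\right) \left(-14\right) = - 2 \left(98 - 14 H\right) = -196 + 28 H$)
$M{\left(k \right)} = \left(-196 + 29 k\right) \left(-174 + k\right)$ ($M{\left(k \right)} = \left(k + \left(-196 + 28 k\right)\right) \left(k - 174\right) = \left(-196 + 29 k\right) \left(-174 + k\right)$)
$M{\left(210 \right)} - 21984 = \left(34104 - 1100820 + 29 \cdot 210^{2}\right) - 21984 = \left(34104 - 1100820 + 29 \cdot 44100\right) - 21984 = \left(34104 - 1100820 + 1278900\right) - 21984 = 212184 - 21984 = 190200$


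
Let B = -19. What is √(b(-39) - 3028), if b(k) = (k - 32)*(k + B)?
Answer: √1090 ≈ 33.015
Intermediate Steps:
b(k) = (-32 + k)*(-19 + k) (b(k) = (k - 32)*(k - 19) = (-32 + k)*(-19 + k))
√(b(-39) - 3028) = √((608 + (-39)² - 51*(-39)) - 3028) = √((608 + 1521 + 1989) - 3028) = √(4118 - 3028) = √1090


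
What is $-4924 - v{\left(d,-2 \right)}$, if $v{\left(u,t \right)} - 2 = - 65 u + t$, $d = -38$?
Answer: $-7394$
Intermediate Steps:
$v{\left(u,t \right)} = 2 + t - 65 u$ ($v{\left(u,t \right)} = 2 + \left(- 65 u + t\right) = 2 + \left(t - 65 u\right) = 2 + t - 65 u$)
$-4924 - v{\left(d,-2 \right)} = -4924 - \left(2 - 2 - -2470\right) = -4924 - \left(2 - 2 + 2470\right) = -4924 - 2470 = -7394$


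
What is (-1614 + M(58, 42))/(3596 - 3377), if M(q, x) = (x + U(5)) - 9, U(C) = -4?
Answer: -1585/219 ≈ -7.2374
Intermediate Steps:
M(q, x) = -13 + x (M(q, x) = (x - 4) - 9 = (-4 + x) - 9 = -13 + x)
(-1614 + M(58, 42))/(3596 - 3377) = (-1614 + (-13 + 42))/(3596 - 3377) = (-1614 + 29)/219 = -1585*1/219 = -1585/219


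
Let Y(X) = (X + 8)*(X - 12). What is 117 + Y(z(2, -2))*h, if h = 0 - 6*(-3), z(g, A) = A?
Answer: -1395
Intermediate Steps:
Y(X) = (-12 + X)*(8 + X) (Y(X) = (8 + X)*(-12 + X) = (-12 + X)*(8 + X))
h = 18 (h = 0 + 18 = 18)
117 + Y(z(2, -2))*h = 117 + (-96 + (-2)**2 - 4*(-2))*18 = 117 + (-96 + 4 + 8)*18 = 117 - 84*18 = 117 - 1512 = -1395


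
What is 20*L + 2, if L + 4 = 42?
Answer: 762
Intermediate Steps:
L = 38 (L = -4 + 42 = 38)
20*L + 2 = 20*38 + 2 = 760 + 2 = 762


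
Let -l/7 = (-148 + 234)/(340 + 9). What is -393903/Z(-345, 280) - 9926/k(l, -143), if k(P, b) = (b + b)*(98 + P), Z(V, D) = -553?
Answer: 270511854073/379579200 ≈ 712.66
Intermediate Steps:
l = -602/349 (l = -7*(-148 + 234)/(340 + 9) = -602/349 ≈ -1.7249)
k(P, b) = 2*b*(98 + P) (k(P, b) = (2*b)*(98 + P) = 2*b*(98 + P))
-393903/Z(-345, 280) - 9926/k(l, -143) = -393903/(-553) - 9926*(-1/(286*(98 - 602/349))) = -393903*(-1/553) - 9926/(2*(-143)*(33600/349)) = 393903/553 - 9926/(-9609600/349) = 393903/553 - 9926*(-349/9609600) = 393903/553 + 247441/686400 = 270511854073/379579200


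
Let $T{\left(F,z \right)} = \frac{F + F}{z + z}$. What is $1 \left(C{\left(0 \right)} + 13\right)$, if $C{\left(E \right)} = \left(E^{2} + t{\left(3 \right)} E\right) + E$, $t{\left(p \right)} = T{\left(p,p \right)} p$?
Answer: $13$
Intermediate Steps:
$T{\left(F,z \right)} = \frac{F}{z}$ ($T{\left(F,z \right)} = \frac{2 F}{2 z} = 2 F \frac{1}{2 z} = \frac{F}{z}$)
$t{\left(p \right)} = p$ ($t{\left(p \right)} = \frac{p}{p} p = 1 p = p$)
$C{\left(E \right)} = E^{2} + 4 E$ ($C{\left(E \right)} = \left(E^{2} + 3 E\right) + E = E^{2} + 4 E$)
$1 \left(C{\left(0 \right)} + 13\right) = 1 \left(0 \left(4 + 0\right) + 13\right) = 1 \left(0 \cdot 4 + 13\right) = 1 \left(0 + 13\right) = 1 \cdot 13 = 13$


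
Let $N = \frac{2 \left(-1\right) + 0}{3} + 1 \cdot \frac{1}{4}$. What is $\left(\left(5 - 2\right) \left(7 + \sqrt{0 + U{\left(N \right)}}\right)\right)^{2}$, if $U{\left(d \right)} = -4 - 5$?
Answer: $360 + 378 i \approx 360.0 + 378.0 i$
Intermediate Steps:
$N = - \frac{5}{12}$ ($N = \left(-2 + 0\right) \frac{1}{3} + 1 \cdot \frac{1}{4} = \left(-2\right) \frac{1}{3} + \frac{1}{4} = - \frac{2}{3} + \frac{1}{4} = - \frac{5}{12} \approx -0.41667$)
$U{\left(d \right)} = -9$ ($U{\left(d \right)} = -4 - 5 = -9$)
$\left(\left(5 - 2\right) \left(7 + \sqrt{0 + U{\left(N \right)}}\right)\right)^{2} = \left(\left(5 - 2\right) \left(7 + \sqrt{0 - 9}\right)\right)^{2} = \left(3 \left(7 + \sqrt{-9}\right)\right)^{2} = \left(3 \left(7 + 3 i\right)\right)^{2} = \left(21 + 9 i\right)^{2}$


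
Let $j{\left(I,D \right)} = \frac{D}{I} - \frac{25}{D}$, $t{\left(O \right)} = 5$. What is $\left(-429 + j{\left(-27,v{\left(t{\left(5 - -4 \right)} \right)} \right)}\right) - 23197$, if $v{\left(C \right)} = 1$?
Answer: $- \frac{638578}{27} \approx -23651.0$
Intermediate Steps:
$j{\left(I,D \right)} = - \frac{25}{D} + \frac{D}{I}$
$\left(-429 + j{\left(-27,v{\left(t{\left(5 - -4 \right)} \right)} \right)}\right) - 23197 = \left(-429 + \left(- \frac{25}{1} + 1 \frac{1}{-27}\right)\right) - 23197 = \left(-429 + \left(\left(-25\right) 1 + 1 \left(- \frac{1}{27}\right)\right)\right) - 23197 = \left(-429 - \frac{676}{27}\right) - 23197 = - \frac{12259}{27} - 23197 = - \frac{638578}{27}$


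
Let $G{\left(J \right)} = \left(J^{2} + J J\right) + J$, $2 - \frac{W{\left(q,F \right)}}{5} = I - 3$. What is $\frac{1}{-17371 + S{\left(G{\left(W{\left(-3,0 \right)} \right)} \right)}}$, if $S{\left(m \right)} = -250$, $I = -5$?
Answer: $- \frac{1}{17621} \approx -5.675 \cdot 10^{-5}$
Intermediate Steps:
$W{\left(q,F \right)} = 50$ ($W{\left(q,F \right)} = 10 - 5 \left(-5 - 3\right) = 10 - -40 = 10 + 40 = 50$)
$G{\left(J \right)} = J + 2 J^{2}$ ($G{\left(J \right)} = \left(J^{2} + J^{2}\right) + J = 2 J^{2} + J = J + 2 J^{2}$)
$\frac{1}{-17371 + S{\left(G{\left(W{\left(-3,0 \right)} \right)} \right)}} = \frac{1}{-17371 - 250} = \frac{1}{-17621} = - \frac{1}{17621}$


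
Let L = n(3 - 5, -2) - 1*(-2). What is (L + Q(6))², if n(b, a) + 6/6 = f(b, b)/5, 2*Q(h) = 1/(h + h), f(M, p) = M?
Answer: 5929/14400 ≈ 0.41174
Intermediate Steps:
Q(h) = 1/(4*h) (Q(h) = 1/(2*(h + h)) = 1/(2*((2*h))) = (1/(2*h))/2 = 1/(4*h))
n(b, a) = -1 + b/5
L = ⅗ (L = (-1 + (3 - 5)/5) - 1*(-2) = (-1 + (⅕)*(-2)) + 2 = (-1 - ⅖) + 2 = -7/5 + 2 = ⅗ ≈ 0.60000)
(L + Q(6))² = (⅗ + (¼)/6)² = (⅗ + (¼)*(⅙))² = (⅗ + 1/24)² = (77/120)² = 5929/14400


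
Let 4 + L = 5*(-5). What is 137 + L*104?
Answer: -2879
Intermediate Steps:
L = -29 (L = -4 + 5*(-5) = -4 - 25 = -29)
137 + L*104 = 137 - 29*104 = 137 - 3016 = -2879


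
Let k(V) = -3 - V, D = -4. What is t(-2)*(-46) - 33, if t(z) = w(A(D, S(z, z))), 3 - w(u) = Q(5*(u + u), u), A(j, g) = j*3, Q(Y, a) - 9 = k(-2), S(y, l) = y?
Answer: 197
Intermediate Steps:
Q(Y, a) = 8 (Q(Y, a) = 9 + (-3 - 1*(-2)) = 9 + (-3 + 2) = 9 - 1 = 8)
A(j, g) = 3*j
w(u) = -5 (w(u) = 3 - 1*8 = 3 - 8 = -5)
t(z) = -5
t(-2)*(-46) - 33 = -5*(-46) - 33 = 230 - 33 = 197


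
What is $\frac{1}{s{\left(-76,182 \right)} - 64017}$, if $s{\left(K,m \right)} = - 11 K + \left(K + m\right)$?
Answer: $- \frac{1}{63075} \approx -1.5854 \cdot 10^{-5}$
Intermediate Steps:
$s{\left(K,m \right)} = m - 10 K$
$\frac{1}{s{\left(-76,182 \right)} - 64017} = \frac{1}{\left(182 - -760\right) - 64017} = \frac{1}{\left(182 + 760\right) - 64017} = \frac{1}{942 - 64017} = \frac{1}{-63075} = - \frac{1}{63075}$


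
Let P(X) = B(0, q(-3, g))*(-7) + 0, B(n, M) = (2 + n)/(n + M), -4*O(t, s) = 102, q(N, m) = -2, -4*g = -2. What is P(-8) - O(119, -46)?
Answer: 65/2 ≈ 32.500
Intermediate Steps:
g = ½ (g = -¼*(-2) = ½ ≈ 0.50000)
O(t, s) = -51/2 (O(t, s) = -¼*102 = -51/2)
B(n, M) = (2 + n)/(M + n)
P(X) = 7 (P(X) = ((2 + 0)/(-2 + 0))*(-7) + 0 = (2/(-2))*(-7) + 0 = -½*2*(-7) + 0 = -1*(-7) + 0 = 7 + 0 = 7)
P(-8) - O(119, -46) = 7 - 1*(-51/2) = 7 + 51/2 = 65/2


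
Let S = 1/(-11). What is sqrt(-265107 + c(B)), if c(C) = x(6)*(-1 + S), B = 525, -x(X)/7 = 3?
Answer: 5*I*sqrt(1283007)/11 ≈ 514.86*I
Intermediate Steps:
x(X) = -21 (x(X) = -7*3 = -21)
S = -1/11 ≈ -0.090909
c(C) = 252/11 (c(C) = -21*(-1 - 1/11) = -21*(-12/11) = 252/11)
sqrt(-265107 + c(B)) = sqrt(-265107 + 252/11) = sqrt(-2915925/11) = 5*I*sqrt(1283007)/11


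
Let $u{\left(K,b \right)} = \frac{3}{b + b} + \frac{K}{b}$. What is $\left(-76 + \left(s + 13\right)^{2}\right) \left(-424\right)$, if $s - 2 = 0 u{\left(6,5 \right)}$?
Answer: $-63176$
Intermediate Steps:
$u{\left(K,b \right)} = \frac{3}{2 b} + \frac{K}{b}$
$s = 2$ ($s = 2 + 0 \frac{\frac{3}{2} + 6}{5} = 2 + 0 \cdot \frac{1}{5} \cdot \frac{15}{2} = 2 + 0 \cdot \frac{3}{2} = 2 + 0 = 2$)
$\left(-76 + \left(s + 13\right)^{2}\right) \left(-424\right) = \left(-76 + \left(2 + 13\right)^{2}\right) \left(-424\right) = \left(-76 + 15^{2}\right) \left(-424\right) = \left(-76 + 225\right) \left(-424\right) = 149 \left(-424\right) = -63176$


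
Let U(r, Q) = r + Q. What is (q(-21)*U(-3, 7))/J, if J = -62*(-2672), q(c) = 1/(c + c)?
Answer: -1/1739472 ≈ -5.7489e-7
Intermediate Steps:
U(r, Q) = Q + r
q(c) = 1/(2*c)
J = 165664
(q(-21)*U(-3, 7))/J = (((½)/(-21))*(7 - 3))/165664 = (((½)*(-1/21))*4)*(1/165664) = -1/42*4*(1/165664) = -2/21*1/165664 = -1/1739472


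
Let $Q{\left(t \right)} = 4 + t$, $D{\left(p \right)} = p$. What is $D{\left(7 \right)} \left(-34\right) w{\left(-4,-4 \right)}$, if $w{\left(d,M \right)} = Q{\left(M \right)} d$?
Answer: $0$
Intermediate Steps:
$w{\left(d,M \right)} = d \left(4 + M\right)$ ($w{\left(d,M \right)} = \left(4 + M\right) d = d \left(4 + M\right)$)
$D{\left(7 \right)} \left(-34\right) w{\left(-4,-4 \right)} = 7 \left(-34\right) \left(- 4 \left(4 - 4\right)\right) = - 238 \left(\left(-4\right) 0\right) = \left(-238\right) 0 = 0$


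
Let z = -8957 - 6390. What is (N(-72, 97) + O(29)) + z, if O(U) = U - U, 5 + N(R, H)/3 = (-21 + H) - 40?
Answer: -15254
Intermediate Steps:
N(R, H) = -198 + 3*H (N(R, H) = -15 + 3*((-21 + H) - 40) = -15 + 3*(-61 + H) = -15 + (-183 + 3*H) = -198 + 3*H)
O(U) = 0
z = -15347
(N(-72, 97) + O(29)) + z = ((-198 + 3*97) + 0) - 15347 = ((-198 + 291) + 0) - 15347 = (93 + 0) - 15347 = 93 - 15347 = -15254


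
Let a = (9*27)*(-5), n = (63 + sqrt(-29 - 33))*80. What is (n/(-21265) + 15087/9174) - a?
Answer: 15820199783/13005674 - 16*I*sqrt(62)/4253 ≈ 1216.4 - 0.029622*I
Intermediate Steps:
n = 5040 + 80*I*sqrt(62) (n = (63 + sqrt(-62))*80 = (63 + I*sqrt(62))*80 = 5040 + 80*I*sqrt(62) ≈ 5040.0 + 629.92*I)
a = -1215 (a = 243*(-5) = -1215)
(n/(-21265) + 15087/9174) - a = ((5040 + 80*I*sqrt(62))/(-21265) + 15087/9174) - 1*(-1215) = ((5040 + 80*I*sqrt(62))*(-1/21265) + 15087*(1/9174)) + 1215 = ((-1008/4253 - 16*I*sqrt(62)/4253) + 5029/3058) + 1215 = (18305873/13005674 - 16*I*sqrt(62)/4253) + 1215 = 15820199783/13005674 - 16*I*sqrt(62)/4253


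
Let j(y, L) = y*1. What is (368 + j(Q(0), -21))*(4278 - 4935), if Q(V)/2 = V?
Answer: -241776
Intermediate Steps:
Q(V) = 2*V
j(y, L) = y
(368 + j(Q(0), -21))*(4278 - 4935) = (368 + 2*0)*(4278 - 4935) = (368 + 0)*(-657) = 368*(-657) = -241776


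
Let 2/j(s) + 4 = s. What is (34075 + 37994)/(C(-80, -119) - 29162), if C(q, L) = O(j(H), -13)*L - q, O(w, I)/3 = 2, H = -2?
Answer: -24023/9932 ≈ -2.4187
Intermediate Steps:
j(s) = 2/(-4 + s)
O(w, I) = 6 (O(w, I) = 3*2 = 6)
C(q, L) = -q + 6*L (C(q, L) = 6*L - q = -q + 6*L)
(34075 + 37994)/(C(-80, -119) - 29162) = (34075 + 37994)/((-1*(-80) + 6*(-119)) - 29162) = 72069/((80 - 714) - 29162) = 72069/(-634 - 29162) = 72069/(-29796) = 72069*(-1/29796) = -24023/9932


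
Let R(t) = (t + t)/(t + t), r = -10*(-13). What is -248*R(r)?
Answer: -248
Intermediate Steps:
r = 130
R(t) = 1 (R(t) = (2*t)/((2*t)) = (2*t)*(1/(2*t)) = 1)
-248*R(r) = -248*1 = -248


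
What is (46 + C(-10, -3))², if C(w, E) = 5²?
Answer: 5041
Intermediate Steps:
C(w, E) = 25
(46 + C(-10, -3))² = (46 + 25)² = 71² = 5041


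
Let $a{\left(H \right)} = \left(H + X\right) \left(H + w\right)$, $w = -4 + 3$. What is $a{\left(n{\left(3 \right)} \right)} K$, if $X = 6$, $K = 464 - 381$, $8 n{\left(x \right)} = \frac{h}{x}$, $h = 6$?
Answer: $- \frac{6225}{16} \approx -389.06$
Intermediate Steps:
$w = -1$
$n{\left(x \right)} = \frac{3}{4 x}$ ($n{\left(x \right)} = \frac{6 \frac{1}{x}}{8} = \frac{3}{4 x}$)
$K = 83$ ($K = 464 - 381 = 83$)
$a{\left(H \right)} = \left(-1 + H\right) \left(6 + H\right)$ ($a{\left(H \right)} = \left(H + 6\right) \left(H - 1\right) = \left(6 + H\right) \left(-1 + H\right) = \left(-1 + H\right) \left(6 + H\right)$)
$a{\left(n{\left(3 \right)} \right)} K = \left(-6 + \left(\frac{3}{4 \cdot 3}\right)^{2} + 5 \frac{3}{4 \cdot 3}\right) 83 = \left(-6 + \left(\frac{3}{4} \cdot \frac{1}{3}\right)^{2} + 5 \cdot \frac{3}{4} \cdot \frac{1}{3}\right) 83 = \left(-6 + \left(\frac{1}{4}\right)^{2} + 5 \cdot \frac{1}{4}\right) 83 = \left(-6 + \frac{1}{16} + \frac{5}{4}\right) 83 = \left(- \frac{75}{16}\right) 83 = - \frac{6225}{16}$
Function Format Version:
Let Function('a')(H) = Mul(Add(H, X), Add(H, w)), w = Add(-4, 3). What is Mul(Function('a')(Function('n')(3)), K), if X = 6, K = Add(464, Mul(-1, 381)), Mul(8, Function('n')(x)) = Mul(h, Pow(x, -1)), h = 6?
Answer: Rational(-6225, 16) ≈ -389.06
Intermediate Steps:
w = -1
Function('n')(x) = Mul(Rational(3, 4), Pow(x, -1)) (Function('n')(x) = Mul(Rational(1, 8), Mul(6, Pow(x, -1))) = Mul(Rational(3, 4), Pow(x, -1)))
K = 83 (K = Add(464, -381) = 83)
Function('a')(H) = Mul(Add(-1, H), Add(6, H)) (Function('a')(H) = Mul(Add(H, 6), Add(H, -1)) = Mul(Add(6, H), Add(-1, H)) = Mul(Add(-1, H), Add(6, H)))
Mul(Function('a')(Function('n')(3)), K) = Mul(Add(-6, Pow(Mul(Rational(3, 4), Pow(3, -1)), 2), Mul(5, Mul(Rational(3, 4), Pow(3, -1)))), 83) = Mul(Add(-6, Pow(Mul(Rational(3, 4), Rational(1, 3)), 2), Mul(5, Mul(Rational(3, 4), Rational(1, 3)))), 83) = Mul(Add(-6, Pow(Rational(1, 4), 2), Mul(5, Rational(1, 4))), 83) = Mul(Add(-6, Rational(1, 16), Rational(5, 4)), 83) = Mul(Rational(-75, 16), 83) = Rational(-6225, 16)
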